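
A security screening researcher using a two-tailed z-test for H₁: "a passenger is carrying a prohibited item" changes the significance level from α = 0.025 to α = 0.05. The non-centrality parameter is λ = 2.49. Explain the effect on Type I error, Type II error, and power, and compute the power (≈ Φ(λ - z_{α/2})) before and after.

Increasing α from 0.025 to 0.05:
• Type I error rate increases (α is the Type I rate by definition).
• Critical value moves from z_{α/2} = 2.241 to 1.96, so power = Φ(λ - z_{α/2}) goes from Φ(2.49 - 2.241) = 0.598 to Φ(2.49 - 1.96) = 0.702.
• Type II error rate β = 1 - power therefore decreases (0.402 → 0.298).
Appropriate when false negatives are costly — here, letting a prohibited item through — security breach.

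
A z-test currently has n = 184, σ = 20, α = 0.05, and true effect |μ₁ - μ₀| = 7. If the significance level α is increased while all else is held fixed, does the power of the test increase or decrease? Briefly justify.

Power increases: a larger α lowers the critical value, so more of the H₁ sampling distribution falls in the rejection region.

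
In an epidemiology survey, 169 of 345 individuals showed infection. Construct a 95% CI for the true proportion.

p̂ = 0.49. CI = p̂ ± z*√(p̂(1-p̂)/n) = (0.437, 0.543)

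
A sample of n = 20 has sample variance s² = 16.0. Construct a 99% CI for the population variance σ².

df = 19. χ²_{0.005} = 38.582, χ²_{0.995} = 6.844. CI for σ² = ((n-1)s²/χ²_{α/2}, (n-1)s²/χ²_{1-α/2}) = (19·16.0/38.582, 19·16.0/6.844) = (7.88, 44.42)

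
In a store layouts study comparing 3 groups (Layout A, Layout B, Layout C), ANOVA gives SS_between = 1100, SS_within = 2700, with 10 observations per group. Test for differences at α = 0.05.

df_between = 2, df_within = 27. F = MS_between/MS_within = 550.0/100.0 = 5.5. F_crit ≈ 3.354. Reject H₀. At least one mean differs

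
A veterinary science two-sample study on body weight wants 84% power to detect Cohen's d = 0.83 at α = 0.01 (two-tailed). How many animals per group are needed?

z_{α/2} = 2.576, z_β = Φ⁻¹(0.84) = 0.994. For large effect (d = 0.83): n per group = 2(z_{α/2} + z_β)²/d² = 2(2.576 + 0.994)²/0.83² = 37.001 → 38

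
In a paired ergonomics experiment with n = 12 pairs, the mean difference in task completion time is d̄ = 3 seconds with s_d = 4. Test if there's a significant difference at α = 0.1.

t = d̄/(s_d/√n) = 3/(4/√12) = 2.598. df = 11, critical t = ±1.796. Reject H₀.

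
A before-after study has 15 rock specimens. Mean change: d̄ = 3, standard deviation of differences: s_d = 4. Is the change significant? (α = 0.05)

t = d̄/(s_d/√n) = 3/(4/√15) = 2.905. df = 14, critical t = ±2.145. Reject H₀.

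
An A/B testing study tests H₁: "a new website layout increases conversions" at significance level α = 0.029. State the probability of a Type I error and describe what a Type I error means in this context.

P(Type I error) = α = 0.029. A Type I error is rejecting H₀ when H₀ is actually true (false positive) — here, concluding that a new website layout increases conversions when in fact this is not the case. Consequence: rolling out a layout that doesn't actually help — wasted engineering effort.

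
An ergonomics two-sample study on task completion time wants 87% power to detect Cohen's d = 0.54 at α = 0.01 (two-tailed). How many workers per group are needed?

z_{α/2} = 2.576, z_β = Φ⁻¹(0.87) = 1.126. For medium effect (d = 0.54): n per group = 2(z_{α/2} + z_β)²/d² = 2(2.576 + 1.126)²/0.54² = 94.0 → 94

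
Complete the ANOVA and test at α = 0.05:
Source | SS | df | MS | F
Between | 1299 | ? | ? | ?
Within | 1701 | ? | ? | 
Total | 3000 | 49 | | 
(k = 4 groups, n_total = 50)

df_between = 3, df_within = 46. MS_between = 433.0, MS_within = 36.98. F = 11.71, F_crit ≈ 2.807. Reject H₀.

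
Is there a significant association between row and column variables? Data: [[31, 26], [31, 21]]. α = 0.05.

χ² = 0.303. df = 1, critical = 3.841. Fail to reject H₀. No evidence of dependence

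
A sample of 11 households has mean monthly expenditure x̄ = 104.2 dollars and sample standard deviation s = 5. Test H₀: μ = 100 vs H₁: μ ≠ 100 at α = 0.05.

t = (x̄ - μ₀)/(s/√n) = (104.2 - 100)/(5/√11) = 2.786. df = 10, critical t = ±2.228. Reject H₀.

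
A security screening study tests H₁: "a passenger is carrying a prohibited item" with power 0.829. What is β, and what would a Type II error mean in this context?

β = 1 - power = 1 - 0.829 = 0.171. A Type II error is failing to reject H₀ when H₀ is false (false negative) — here, failing to conclude that a passenger is carrying a prohibited item when in fact it is true. Consequence: letting a prohibited item through — security breach.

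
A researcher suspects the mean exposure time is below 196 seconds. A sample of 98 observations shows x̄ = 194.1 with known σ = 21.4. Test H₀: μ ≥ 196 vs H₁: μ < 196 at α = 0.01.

z = -0.879. Critical value: -2.33. Fail to reject H₀.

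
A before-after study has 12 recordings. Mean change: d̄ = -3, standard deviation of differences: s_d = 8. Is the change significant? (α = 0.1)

t = d̄/(s_d/√n) = -3/(8/√12) = -1.299. df = 11, critical t = ±1.796. Fail to reject H₀.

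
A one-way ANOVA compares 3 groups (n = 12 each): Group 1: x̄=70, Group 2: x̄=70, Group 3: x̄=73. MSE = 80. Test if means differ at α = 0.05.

Grand mean = 71.0. SS_between = 72.0, MS_between = 36.0. F = 0.45, F_crit ≈ 3.285. Fail to reject H₀.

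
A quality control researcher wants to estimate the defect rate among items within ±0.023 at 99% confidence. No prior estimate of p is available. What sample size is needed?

Conservative approach: use p = 0.5 (maximizes p(1-p) = 0.25). n = z²(0.25)/E² = 2.576²×0.25/0.023² = 3136.0 → n = 3136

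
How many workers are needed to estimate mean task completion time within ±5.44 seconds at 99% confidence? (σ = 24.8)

n = (z*σ/E)² = (2.576×24.8/5.44)² = 137.9 → n = 138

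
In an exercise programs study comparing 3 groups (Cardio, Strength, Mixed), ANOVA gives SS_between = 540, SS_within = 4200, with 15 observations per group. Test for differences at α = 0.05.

df_between = 2, df_within = 42. F = MS_between/MS_within = 270.0/100.0 = 2.7. F_crit ≈ 3.22. Fail to reject H₀.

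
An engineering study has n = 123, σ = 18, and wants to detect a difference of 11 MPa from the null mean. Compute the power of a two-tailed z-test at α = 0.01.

SE = σ/√n = 18/√123 = 1.623. Non-centrality λ = d/SE = 11/1.623 = 6.778. Power ≈ Φ(λ - z_{α/2}) = Φ(6.778 - 2.576) = Φ(4.202) = 1.0.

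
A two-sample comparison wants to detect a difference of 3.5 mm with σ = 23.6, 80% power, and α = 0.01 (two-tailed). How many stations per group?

n per group = 2(z_α/2 + z_β)²σ²/d² = 2×(2.576 + 0.84)²×23.6²/3.5² = 1061.1 → n = 1062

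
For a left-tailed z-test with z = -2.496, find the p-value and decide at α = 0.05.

p = P(Z < -2.496) = Φ(-2.496) ≈ 0.0063. Since p < 0.05, reject H₀ (significant) at α = 0.05.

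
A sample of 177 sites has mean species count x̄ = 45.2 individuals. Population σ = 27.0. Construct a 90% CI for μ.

CI = x̄ ± z*(σ/√n) = 45.2 ± 1.645(27.0/√177) = 45.2 ± 3.34 = (41.86, 48.54)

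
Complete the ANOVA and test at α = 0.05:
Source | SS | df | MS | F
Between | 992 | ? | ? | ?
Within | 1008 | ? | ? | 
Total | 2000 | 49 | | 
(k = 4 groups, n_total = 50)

df_between = 3, df_within = 46. MS_between = 330.67, MS_within = 21.91. F = 15.09, F_crit ≈ 2.807. Reject H₀.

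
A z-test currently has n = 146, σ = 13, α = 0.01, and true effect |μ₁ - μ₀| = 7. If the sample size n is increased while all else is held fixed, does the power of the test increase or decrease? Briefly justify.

Power increases: a larger n shrinks the standard error σ/√n, moving the sampling distribution under H₁ further from the critical value.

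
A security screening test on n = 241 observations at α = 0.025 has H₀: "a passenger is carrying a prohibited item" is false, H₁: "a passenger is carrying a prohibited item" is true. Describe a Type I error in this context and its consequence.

Type I error: rejecting H₀ when it is true — concluding that a passenger is carrying a prohibited item when in fact it is not. Consequence: detaining an innocent passenger — delay and inconvenience.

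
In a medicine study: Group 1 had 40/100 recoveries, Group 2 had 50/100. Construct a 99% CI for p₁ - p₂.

p̂₁ = 0.4, p̂₂ = 0.5. Difference = -0.1. CI = (-0.28, 0.08)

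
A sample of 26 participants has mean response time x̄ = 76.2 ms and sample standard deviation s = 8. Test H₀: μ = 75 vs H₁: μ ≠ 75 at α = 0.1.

t = (x̄ - μ₀)/(s/√n) = (76.2 - 75)/(8/√26) = 0.765. df = 25, critical t = ±1.708. Fail to reject H₀.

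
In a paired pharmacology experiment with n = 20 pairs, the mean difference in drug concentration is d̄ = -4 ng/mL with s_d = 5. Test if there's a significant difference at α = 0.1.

t = d̄/(s_d/√n) = -4/(5/√20) = -3.578. df = 19, critical t = ±1.729. Reject H₀.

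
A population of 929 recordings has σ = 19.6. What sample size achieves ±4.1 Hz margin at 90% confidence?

Without FPC: n₀ = (1.645×19.6/4.1)² = 61.841. With FPC: n = n₀N/(n₀+N-1) = 58.04 → n = 59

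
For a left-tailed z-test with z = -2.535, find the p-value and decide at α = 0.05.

p = P(Z < -2.535) = Φ(-2.535) ≈ 0.0056. Since p < 0.05, reject H₀ (significant) at α = 0.05.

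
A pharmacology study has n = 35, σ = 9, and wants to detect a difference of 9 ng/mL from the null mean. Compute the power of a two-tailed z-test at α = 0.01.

SE = σ/√n = 9/√35 = 1.521. Non-centrality λ = d/SE = 9/1.521 = 5.916. Power ≈ Φ(λ - z_{α/2}) = Φ(5.916 - 2.576) = Φ(3.34) = 1.0.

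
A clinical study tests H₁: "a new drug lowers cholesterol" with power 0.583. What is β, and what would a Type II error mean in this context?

β = 1 - power = 1 - 0.583 = 0.417. A Type II error is failing to reject H₀ when H₀ is false (false negative) — here, failing to conclude that a new drug lowers cholesterol when in fact it is true. Consequence: shelving an effective drug — patients miss out on a treatment that would have helped.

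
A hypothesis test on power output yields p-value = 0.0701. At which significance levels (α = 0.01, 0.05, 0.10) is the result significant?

p = 0.0701. Significant at: α = 0.1.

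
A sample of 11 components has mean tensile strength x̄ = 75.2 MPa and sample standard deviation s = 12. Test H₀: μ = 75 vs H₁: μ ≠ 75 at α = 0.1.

t = (x̄ - μ₀)/(s/√n) = (75.2 - 75)/(12/√11) = 0.055. df = 10, critical t = ±1.812. Fail to reject H₀.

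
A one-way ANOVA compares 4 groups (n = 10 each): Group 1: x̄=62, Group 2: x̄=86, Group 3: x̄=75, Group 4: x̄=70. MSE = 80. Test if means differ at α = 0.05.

Grand mean = 73.25. SS_between = 3027.5, MS_between = 1009.17. F = 12.615, F_crit ≈ 2.866. Reject H₀.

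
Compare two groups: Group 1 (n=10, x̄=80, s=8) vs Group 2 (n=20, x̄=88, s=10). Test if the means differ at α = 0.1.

Pooled sp = 9.4. t = -2.197, df = 28. Critical t = ±1.701. Reject H₀.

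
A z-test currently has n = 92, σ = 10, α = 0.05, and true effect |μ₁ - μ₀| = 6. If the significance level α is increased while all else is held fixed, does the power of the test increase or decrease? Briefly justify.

Power increases: a larger α lowers the critical value, so more of the H₁ sampling distribution falls in the rejection region.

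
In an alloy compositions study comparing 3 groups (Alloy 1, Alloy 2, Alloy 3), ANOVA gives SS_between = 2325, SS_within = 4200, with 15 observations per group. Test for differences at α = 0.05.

df_between = 2, df_within = 42. F = MS_between/MS_within = 1162.5/100.0 = 11.625. F_crit ≈ 3.22. Reject H₀. At least one mean differs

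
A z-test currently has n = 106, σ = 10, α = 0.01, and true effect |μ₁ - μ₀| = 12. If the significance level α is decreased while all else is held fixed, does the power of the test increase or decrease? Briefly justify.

Power decreases: a smaller α raises the critical value, so less of the H₁ sampling distribution falls in the rejection region.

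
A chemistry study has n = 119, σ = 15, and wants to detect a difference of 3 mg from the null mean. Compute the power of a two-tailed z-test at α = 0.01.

SE = σ/√n = 15/√119 = 1.375. Non-centrality λ = d/SE = 3/1.375 = 2.182. Power ≈ Φ(λ - z_{α/2}) = Φ(2.182 - 2.576) = Φ(-0.394) = 0.347.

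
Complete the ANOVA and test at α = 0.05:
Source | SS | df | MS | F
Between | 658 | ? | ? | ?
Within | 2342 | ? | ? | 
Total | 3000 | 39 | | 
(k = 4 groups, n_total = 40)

df_between = 3, df_within = 36. MS_between = 219.33, MS_within = 65.06. F = 3.371, F_crit ≈ 2.866. Reject H₀.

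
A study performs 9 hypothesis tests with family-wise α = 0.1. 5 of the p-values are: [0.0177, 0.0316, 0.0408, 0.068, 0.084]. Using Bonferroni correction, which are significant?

Bonferroni α = 0.1/9 = 0.01111. None of the given p-values are significant.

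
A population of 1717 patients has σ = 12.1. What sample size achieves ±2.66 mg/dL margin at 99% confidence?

Without FPC: n₀ = (2.576×12.1/2.66)² = 137.309. With FPC: n = n₀N/(n₀+N-1) = 127.2 → n = 128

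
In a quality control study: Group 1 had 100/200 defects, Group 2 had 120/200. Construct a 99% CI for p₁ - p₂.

p̂₁ = 0.5, p̂₂ = 0.6. Difference = -0.1. CI = (-0.228, 0.028)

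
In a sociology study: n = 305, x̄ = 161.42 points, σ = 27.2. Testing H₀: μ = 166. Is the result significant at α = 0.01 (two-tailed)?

z = (161.42 - 166)/(27.2/√305) = -2.941. Since |z| > 2.576, significant at α = 0.01.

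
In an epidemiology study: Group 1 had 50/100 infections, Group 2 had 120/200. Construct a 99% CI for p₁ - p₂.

p̂₁ = 0.5, p̂₂ = 0.6. Difference = -0.1. CI = (-0.257, 0.057)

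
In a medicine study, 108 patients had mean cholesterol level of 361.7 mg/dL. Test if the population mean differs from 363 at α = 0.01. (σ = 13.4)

z = (x̄ - μ₀)/(σ/√n) = (361.7 - 363)/(13.4/√108) = -1.008. Critical value: ±2.576. Since |-1.008| ≤ 2.576, Fail to reject H₀.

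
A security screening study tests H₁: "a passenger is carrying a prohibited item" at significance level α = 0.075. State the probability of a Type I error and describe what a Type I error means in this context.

P(Type I error) = α = 0.075. A Type I error is rejecting H₀ when H₀ is actually true (false positive) — here, concluding that a passenger is carrying a prohibited item when in fact this is not the case. Consequence: detaining an innocent passenger — delay and inconvenience.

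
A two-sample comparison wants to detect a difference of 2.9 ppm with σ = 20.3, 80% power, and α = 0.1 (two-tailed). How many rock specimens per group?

n per group = 2(z_α/2 + z_β)²σ²/d² = 2×(1.645 + 0.84)²×20.3²/2.9² = 605.2 → n = 606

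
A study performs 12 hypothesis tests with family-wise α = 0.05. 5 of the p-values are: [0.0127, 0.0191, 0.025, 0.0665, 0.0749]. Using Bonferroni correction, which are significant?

Bonferroni α = 0.05/12 = 0.00417. None of the given p-values are significant.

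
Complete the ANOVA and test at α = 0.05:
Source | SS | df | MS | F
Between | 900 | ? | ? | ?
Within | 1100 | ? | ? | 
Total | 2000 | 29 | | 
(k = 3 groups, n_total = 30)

df_between = 2, df_within = 27. MS_between = 450.0, MS_within = 40.74. F = 11.045, F_crit ≈ 3.354. Reject H₀.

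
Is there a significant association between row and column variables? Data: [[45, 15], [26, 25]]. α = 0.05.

χ² = 6.9. df = 1, critical = 3.841. Reject H₀. Variables are dependent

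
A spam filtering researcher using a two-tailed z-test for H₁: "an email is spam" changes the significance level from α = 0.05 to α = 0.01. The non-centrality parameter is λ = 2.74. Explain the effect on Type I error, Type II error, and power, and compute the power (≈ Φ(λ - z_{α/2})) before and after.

Decreasing α from 0.05 to 0.01:
• Type I error rate decreases (α is the Type I rate by definition).
• Critical value moves from z_{α/2} = 1.96 to 2.576, so power = Φ(λ - z_{α/2}) goes from Φ(2.74 - 1.96) = 0.782 to Φ(2.74 - 2.576) = 0.565.
• Type II error rate β = 1 - power therefore increases (0.218 → 0.435).
Appropriate when false positives are costly — here, a legitimate email is sent to the spam folder and the user misses it.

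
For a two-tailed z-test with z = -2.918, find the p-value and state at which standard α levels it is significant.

p = 2·P(Z > |-2.918|) = 2·(1 - Φ(2.918)) ≈ 0.0035. Significant at α = 0.1; Significant at α = 0.05; Significant at α = 0.01.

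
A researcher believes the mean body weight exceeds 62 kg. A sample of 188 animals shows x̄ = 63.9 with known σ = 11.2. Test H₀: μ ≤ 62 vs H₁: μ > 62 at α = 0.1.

z = 2.326. Critical value: 1.28. Reject H₀.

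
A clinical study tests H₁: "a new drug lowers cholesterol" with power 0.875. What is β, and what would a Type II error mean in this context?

β = 1 - power = 1 - 0.875 = 0.125. A Type II error is failing to reject H₀ when H₀ is false (false negative) — here, failing to conclude that a new drug lowers cholesterol when in fact it is true. Consequence: shelving an effective drug — patients miss out on a treatment that would have helped.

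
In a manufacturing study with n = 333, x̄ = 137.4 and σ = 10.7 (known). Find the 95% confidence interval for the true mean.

CI = x̄ ± z*(σ/√n) = 137.4 ± 1.96(10.7/√333) = 137.4 ± 1.15 = (136.25, 138.55)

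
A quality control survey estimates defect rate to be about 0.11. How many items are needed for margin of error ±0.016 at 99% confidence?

n = z²p(1-p)/E² = 2.576²×0.11×0.89/0.016² = 2537.7 → n = 2538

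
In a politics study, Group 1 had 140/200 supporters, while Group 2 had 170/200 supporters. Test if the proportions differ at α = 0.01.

p̂₁ = 0.7, p̂₂ = 0.85, pooled p̂ = 0.775. z = -3.592. Critical: ±2.576. Reject H₀.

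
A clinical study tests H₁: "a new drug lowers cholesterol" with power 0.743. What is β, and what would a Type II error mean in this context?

β = 1 - power = 1 - 0.743 = 0.257. A Type II error is failing to reject H₀ when H₀ is false (false negative) — here, failing to conclude that a new drug lowers cholesterol when in fact it is true. Consequence: shelving an effective drug — patients miss out on a treatment that would have helped.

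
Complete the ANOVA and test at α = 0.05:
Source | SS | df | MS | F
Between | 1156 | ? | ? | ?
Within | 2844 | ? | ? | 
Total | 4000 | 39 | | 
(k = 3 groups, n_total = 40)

df_between = 2, df_within = 37. MS_between = 578.0, MS_within = 76.86. F = 7.52, F_crit ≈ 3.252. Reject H₀.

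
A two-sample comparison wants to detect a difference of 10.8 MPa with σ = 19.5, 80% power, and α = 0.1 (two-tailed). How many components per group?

n per group = 2(z_α/2 + z_β)²σ²/d² = 2×(1.645 + 0.84)²×19.5²/10.8² = 40.3 → n = 41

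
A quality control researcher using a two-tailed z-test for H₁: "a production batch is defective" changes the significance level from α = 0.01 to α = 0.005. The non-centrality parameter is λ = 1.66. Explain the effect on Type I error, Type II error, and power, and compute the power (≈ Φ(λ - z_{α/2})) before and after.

Decreasing α from 0.01 to 0.005:
• Type I error rate decreases (α is the Type I rate by definition).
• Critical value moves from z_{α/2} = 2.576 to 2.807, so power = Φ(λ - z_{α/2}) goes from Φ(1.66 - 2.576) = 0.18 to Φ(1.66 - 2.807) = 0.126.
• Type II error rate β = 1 - power therefore increases (0.82 → 0.874).
Appropriate when false positives are costly — here, scrapping a good batch — wasted material and cost for no reason.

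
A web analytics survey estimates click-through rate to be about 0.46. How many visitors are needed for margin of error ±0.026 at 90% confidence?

n = z²p(1-p)/E² = 1.645²×0.46×0.54/0.026² = 994.3 → n = 995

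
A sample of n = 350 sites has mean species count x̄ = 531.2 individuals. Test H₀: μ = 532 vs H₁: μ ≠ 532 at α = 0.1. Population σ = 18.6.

z = (x̄ - μ₀)/(σ/√n) = (531.2 - 532)/(18.6/√350) = -0.805. Critical value: ±1.645. Since |-0.805| ≤ 1.645, Fail to reject H₀.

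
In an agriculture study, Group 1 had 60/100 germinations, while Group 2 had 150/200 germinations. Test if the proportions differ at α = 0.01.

p̂₁ = 0.6, p̂₂ = 0.75, pooled p̂ = 0.7. z = -2.673. Critical: ±2.576. Reject H₀.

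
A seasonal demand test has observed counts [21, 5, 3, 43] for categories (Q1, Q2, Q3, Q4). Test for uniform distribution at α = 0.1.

Expected = 18 each. χ² = Σ(O-E)²/E = 57.111. df = 3, critical value = 6.251. Reject H₀.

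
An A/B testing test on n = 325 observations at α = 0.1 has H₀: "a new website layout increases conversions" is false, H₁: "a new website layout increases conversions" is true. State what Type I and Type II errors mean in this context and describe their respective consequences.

Type I (false positive): concluding that a new website layout increases conversions when it is not — rolling out a layout that doesn't actually help — wasted engineering effort. Type II (false negative): failing to conclude that a new website layout increases conversions when it is — discarding a layout that would have improved conversions — lost revenue. Which is costlier depends on domain priorities and is a judgement call rather than a statistical fact.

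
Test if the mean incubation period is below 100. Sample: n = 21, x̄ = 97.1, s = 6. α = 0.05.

t = (97.1 - 100)/(6/√21) = -2.215, df = 20. Critical t = -1.725. Reject H₀.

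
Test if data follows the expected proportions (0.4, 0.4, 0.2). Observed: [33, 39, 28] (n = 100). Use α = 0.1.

Expected: [40.0, 40.0, 20.0]. χ² = 4.45. df = 2, critical = 4.605. Fail to reject H₀.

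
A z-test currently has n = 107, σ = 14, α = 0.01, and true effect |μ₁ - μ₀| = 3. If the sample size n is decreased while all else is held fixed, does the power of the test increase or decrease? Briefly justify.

Power decreases: a smaller n inflates the standard error σ/√n, pulling the sampling distribution under H₁ back toward the critical value.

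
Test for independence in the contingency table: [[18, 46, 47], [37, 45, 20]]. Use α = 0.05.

χ² = 17.105. df = 2, critical = 5.991. Reject H₀. Variables are dependent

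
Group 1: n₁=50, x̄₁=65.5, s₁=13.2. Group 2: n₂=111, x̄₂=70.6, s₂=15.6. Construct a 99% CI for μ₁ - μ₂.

Difference = -5.1. SE = √(13.2²/50 + 15.6²/111) = 2.383. CI = (-11.24, 1.04)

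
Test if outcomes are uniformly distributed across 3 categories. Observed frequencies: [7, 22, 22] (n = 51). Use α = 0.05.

Expected = 17 each. χ² = Σ(O-E)²/E = 8.824. df = 2, critical value = 5.991. Reject H₀.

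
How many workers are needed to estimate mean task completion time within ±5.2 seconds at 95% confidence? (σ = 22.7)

n = (z*σ/E)² = (1.96×22.7/5.2)² = 73.2 → n = 74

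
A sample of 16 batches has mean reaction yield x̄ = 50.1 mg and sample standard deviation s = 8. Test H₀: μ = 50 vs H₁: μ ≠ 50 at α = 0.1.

t = (x̄ - μ₀)/(s/√n) = (50.1 - 50)/(8/√16) = 0.05. df = 15, critical t = ±1.753. Fail to reject H₀.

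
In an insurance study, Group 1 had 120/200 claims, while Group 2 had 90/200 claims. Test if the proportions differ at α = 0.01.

p̂₁ = 0.6, p̂₂ = 0.45, pooled p̂ = 0.525. z = 3.004. Critical: ±2.576. Reject H₀.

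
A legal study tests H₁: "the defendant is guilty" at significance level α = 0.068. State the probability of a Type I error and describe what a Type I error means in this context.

P(Type I error) = α = 0.068. A Type I error is rejecting H₀ when H₀ is actually true (false positive) — here, concluding that the defendant is guilty when in fact this is not the case. Consequence: convicting an innocent person.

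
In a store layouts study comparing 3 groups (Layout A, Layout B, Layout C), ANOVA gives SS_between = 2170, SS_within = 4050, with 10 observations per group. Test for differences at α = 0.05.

df_between = 2, df_within = 27. F = MS_between/MS_within = 1085.0/150.0 = 7.233. F_crit ≈ 3.354. Reject H₀. At least one mean differs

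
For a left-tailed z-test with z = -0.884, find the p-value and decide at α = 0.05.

p = P(Z < -0.884) = Φ(-0.884) ≈ 0.1883. Since p ≥ 0.05, fail to reject H₀ (not significant) at α = 0.05.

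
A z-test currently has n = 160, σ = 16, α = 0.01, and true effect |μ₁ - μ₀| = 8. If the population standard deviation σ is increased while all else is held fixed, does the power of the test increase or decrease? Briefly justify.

Power decreases: a larger σ inflates the standard error σ/√n, pulling the sampling distribution under H₁ back toward the critical value.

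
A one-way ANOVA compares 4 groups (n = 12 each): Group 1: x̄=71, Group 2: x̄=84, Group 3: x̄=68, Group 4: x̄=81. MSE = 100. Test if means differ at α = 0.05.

Grand mean = 76.0. SS_between = 2136.0, MS_between = 712.0. F = 7.12, F_crit ≈ 2.816. Reject H₀.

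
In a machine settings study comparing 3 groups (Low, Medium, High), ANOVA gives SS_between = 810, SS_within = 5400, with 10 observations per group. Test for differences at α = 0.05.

df_between = 2, df_within = 27. F = MS_between/MS_within = 405.0/200.0 = 2.025. F_crit ≈ 3.354. Fail to reject H₀.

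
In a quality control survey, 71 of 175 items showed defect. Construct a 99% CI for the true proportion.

p̂ = 0.406. CI = p̂ ± z*√(p̂(1-p̂)/n) = (0.31, 0.501)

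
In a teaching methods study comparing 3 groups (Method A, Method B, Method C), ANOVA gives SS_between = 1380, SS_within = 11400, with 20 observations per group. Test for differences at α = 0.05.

df_between = 2, df_within = 57. F = MS_between/MS_within = 690.0/200.0 = 3.45. F_crit ≈ 3.159. Reject H₀. At least one mean differs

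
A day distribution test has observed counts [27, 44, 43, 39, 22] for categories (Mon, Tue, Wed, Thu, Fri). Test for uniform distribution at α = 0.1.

Expected = 35 each. χ² = Σ(O-E)²/E = 11.257. df = 4, critical value = 7.779. Reject H₀.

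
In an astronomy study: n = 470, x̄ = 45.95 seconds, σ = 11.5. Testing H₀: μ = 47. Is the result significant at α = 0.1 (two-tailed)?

z = (45.95 - 47)/(11.5/√470) = -1.979. Since |z| > 1.645, significant at α = 0.1.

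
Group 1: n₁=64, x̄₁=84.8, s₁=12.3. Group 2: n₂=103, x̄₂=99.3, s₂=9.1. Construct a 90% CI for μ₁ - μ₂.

Difference = -14.5. SE = √(12.3²/64 + 9.1²/103) = 1.78. CI = (-17.43, -11.57)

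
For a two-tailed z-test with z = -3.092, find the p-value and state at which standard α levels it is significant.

p = 2·P(Z > |-3.092|) = 2·(1 - Φ(3.092)) ≈ 0.002. Significant at α = 0.1; Significant at α = 0.05; Significant at α = 0.01.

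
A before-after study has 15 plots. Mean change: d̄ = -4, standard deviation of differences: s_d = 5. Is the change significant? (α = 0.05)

t = d̄/(s_d/√n) = -4/(5/√15) = -3.098. df = 14, critical t = ±2.145. Reject H₀.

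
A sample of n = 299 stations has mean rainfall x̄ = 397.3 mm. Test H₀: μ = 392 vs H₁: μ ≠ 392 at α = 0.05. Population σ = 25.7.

z = (x̄ - μ₀)/(σ/√n) = (397.3 - 392)/(25.7/√299) = 3.566. Critical value: ±1.96. Since |3.566| > 1.96, Reject H₀.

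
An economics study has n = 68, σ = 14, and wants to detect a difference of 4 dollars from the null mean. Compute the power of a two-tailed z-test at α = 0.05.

SE = σ/√n = 14/√68 = 1.698. Non-centrality λ = d/SE = 4/1.698 = 2.356. Power ≈ Φ(λ - z_{α/2}) = Φ(2.356 - 1.96) = Φ(0.396) = 0.654.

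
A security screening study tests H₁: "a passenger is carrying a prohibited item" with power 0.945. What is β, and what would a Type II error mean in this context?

β = 1 - power = 1 - 0.945 = 0.055. A Type II error is failing to reject H₀ when H₀ is false (false negative) — here, failing to conclude that a passenger is carrying a prohibited item when in fact it is true. Consequence: letting a prohibited item through — security breach.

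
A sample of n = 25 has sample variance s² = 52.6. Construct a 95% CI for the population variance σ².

df = 24. χ²_{0.025} = 39.364, χ²_{0.975} = 12.401. CI for σ² = ((n-1)s²/χ²_{α/2}, (n-1)s²/χ²_{1-α/2}) = (24·52.6/39.364, 24·52.6/12.401) = (32.07, 101.8)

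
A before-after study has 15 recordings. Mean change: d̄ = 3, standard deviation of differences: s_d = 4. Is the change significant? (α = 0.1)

t = d̄/(s_d/√n) = 3/(4/√15) = 2.905. df = 14, critical t = ±1.761. Reject H₀.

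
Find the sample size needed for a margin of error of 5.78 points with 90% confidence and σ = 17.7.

n = (z*σ/E)² = (1.645×17.7/5.78)² = 25.4 → n = 26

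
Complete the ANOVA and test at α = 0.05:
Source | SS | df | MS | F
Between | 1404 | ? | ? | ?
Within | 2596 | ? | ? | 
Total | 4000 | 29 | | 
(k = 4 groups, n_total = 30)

df_between = 3, df_within = 26. MS_between = 468.0, MS_within = 99.85. F = 4.687, F_crit ≈ 2.975. Reject H₀.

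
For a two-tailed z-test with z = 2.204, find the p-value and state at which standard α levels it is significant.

p = 2·P(Z > |2.204|) = 2·(1 - Φ(2.204)) ≈ 0.0275. Significant at α = 0.1; Significant at α = 0.05.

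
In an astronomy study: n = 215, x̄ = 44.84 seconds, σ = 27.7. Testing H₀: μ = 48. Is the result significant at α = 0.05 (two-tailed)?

z = (44.84 - 48)/(27.7/√215) = -1.673. Since |z| ≤ 1.96, not significant at α = 0.05.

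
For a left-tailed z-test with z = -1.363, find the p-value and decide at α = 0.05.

p = P(Z < -1.363) = Φ(-1.363) ≈ 0.0864. Since p ≥ 0.05, fail to reject H₀ (not significant) at α = 0.05.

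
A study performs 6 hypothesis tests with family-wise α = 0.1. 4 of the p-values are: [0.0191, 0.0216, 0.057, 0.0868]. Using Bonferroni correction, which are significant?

Bonferroni α = 0.1/6 = 0.01667. None of the given p-values are significant.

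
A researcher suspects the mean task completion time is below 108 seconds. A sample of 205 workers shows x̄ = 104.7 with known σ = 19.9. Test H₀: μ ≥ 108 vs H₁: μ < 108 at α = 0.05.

z = -2.374. Critical value: -1.645. Reject H₀.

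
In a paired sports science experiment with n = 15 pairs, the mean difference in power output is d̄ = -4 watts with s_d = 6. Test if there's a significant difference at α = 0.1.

t = d̄/(s_d/√n) = -4/(6/√15) = -2.582. df = 14, critical t = ±1.761. Reject H₀.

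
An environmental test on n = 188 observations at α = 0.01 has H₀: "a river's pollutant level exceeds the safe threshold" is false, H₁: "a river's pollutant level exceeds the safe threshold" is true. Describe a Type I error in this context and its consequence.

Type I error: rejecting H₀ when it is true — concluding that a river's pollutant level exceeds the safe threshold when in fact it is not. Consequence: shutting down a compliant factory unnecessarily.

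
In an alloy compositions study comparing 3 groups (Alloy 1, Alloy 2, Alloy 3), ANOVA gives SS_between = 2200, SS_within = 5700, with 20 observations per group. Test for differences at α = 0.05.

df_between = 2, df_within = 57. F = MS_between/MS_within = 1100.0/100.0 = 11.0. F_crit ≈ 3.159. Reject H₀. At least one mean differs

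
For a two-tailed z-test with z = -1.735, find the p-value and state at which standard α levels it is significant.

p = 2·P(Z > |-1.735|) = 2·(1 - Φ(1.735)) ≈ 0.0827. Significant at α = 0.1.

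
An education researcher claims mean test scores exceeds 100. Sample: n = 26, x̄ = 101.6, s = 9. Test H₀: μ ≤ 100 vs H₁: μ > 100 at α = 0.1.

t = (101.6 - 100)/(9/√26) = 0.906, df = 25. Critical t = 1.316. Fail to reject H₀.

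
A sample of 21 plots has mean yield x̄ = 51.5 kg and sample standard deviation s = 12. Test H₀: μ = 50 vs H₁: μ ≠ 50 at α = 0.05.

t = (x̄ - μ₀)/(s/√n) = (51.5 - 50)/(12/√21) = 0.573. df = 20, critical t = ±2.086. Fail to reject H₀.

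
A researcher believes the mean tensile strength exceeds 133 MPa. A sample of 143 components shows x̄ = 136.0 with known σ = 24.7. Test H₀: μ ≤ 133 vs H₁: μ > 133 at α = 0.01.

z = 1.452. Critical value: 2.33. Fail to reject H₀.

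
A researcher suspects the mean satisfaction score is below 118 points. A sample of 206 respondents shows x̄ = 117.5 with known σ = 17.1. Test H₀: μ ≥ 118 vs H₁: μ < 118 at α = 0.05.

z = -0.42. Critical value: -1.645. Fail to reject H₀.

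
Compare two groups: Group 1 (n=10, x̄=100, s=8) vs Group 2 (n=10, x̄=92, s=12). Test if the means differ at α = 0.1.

Pooled sp = 10.2. t = 1.754, df = 18. Critical t = ±1.734. Reject H₀.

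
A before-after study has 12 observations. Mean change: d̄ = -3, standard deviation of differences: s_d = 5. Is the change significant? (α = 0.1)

t = d̄/(s_d/√n) = -3/(5/√12) = -2.078. df = 11, critical t = ±1.796. Reject H₀.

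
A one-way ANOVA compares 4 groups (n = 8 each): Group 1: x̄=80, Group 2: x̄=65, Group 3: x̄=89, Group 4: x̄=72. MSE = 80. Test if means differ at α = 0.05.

Grand mean = 76.5. SS_between = 2568.0, MS_between = 856.0. F = 10.7, F_crit ≈ 2.947. Reject H₀.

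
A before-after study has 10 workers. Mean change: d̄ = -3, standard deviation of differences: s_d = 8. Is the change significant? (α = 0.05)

t = d̄/(s_d/√n) = -3/(8/√10) = -1.186. df = 9, critical t = ±2.262. Fail to reject H₀.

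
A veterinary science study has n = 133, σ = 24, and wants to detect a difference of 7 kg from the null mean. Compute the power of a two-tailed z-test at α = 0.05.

SE = σ/√n = 24/√133 = 2.081. Non-centrality λ = d/SE = 7/2.081 = 3.364. Power ≈ Φ(λ - z_{α/2}) = Φ(3.364 - 1.96) = Φ(1.404) = 0.92.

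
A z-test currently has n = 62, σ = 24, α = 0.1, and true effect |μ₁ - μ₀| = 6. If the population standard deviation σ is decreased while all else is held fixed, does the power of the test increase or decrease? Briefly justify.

Power increases: a smaller σ shrinks the standard error σ/√n, moving the sampling distribution under H₁ further from the critical value.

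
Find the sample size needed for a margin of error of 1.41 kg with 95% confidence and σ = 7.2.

n = (z*σ/E)² = (1.96×7.2/1.41)² = 100.2 → n = 101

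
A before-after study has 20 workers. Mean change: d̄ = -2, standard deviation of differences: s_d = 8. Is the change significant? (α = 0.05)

t = d̄/(s_d/√n) = -2/(8/√20) = -1.118. df = 19, critical t = ±2.093. Fail to reject H₀.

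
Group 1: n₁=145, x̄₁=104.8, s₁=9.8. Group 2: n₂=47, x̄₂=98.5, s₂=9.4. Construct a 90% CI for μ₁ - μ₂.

Difference = 6.3. SE = √(9.8²/145 + 9.4²/47) = 1.594. CI = (3.68, 8.92)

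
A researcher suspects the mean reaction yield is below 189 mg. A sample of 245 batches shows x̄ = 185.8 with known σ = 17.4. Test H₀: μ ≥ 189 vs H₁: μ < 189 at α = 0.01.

z = -2.879. Critical value: -2.33. Reject H₀.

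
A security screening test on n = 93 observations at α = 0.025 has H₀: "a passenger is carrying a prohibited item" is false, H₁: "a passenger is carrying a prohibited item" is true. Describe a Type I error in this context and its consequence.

Type I error: rejecting H₀ when it is true — concluding that a passenger is carrying a prohibited item when in fact it is not. Consequence: detaining an innocent passenger — delay and inconvenience.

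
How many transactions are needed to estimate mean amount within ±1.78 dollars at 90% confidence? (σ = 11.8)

n = (z*σ/E)² = (1.645×11.8/1.78)² = 118.9 → n = 119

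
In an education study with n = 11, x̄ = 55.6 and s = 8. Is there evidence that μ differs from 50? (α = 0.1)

t = (x̄ - μ₀)/(s/√n) = (55.6 - 50)/(8/√11) = 2.322. df = 10, critical t = ±1.812. Reject H₀.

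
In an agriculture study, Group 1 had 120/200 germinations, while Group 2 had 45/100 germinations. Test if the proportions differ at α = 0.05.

p̂₁ = 0.6, p̂₂ = 0.45, pooled p̂ = 0.55. z = 2.462. Critical: ±1.96. Reject H₀.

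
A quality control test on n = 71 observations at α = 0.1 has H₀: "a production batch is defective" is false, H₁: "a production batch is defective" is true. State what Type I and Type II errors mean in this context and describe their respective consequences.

Type I (false positive): concluding that a production batch is defective when it is not — scrapping a good batch — wasted material and cost for no reason. Type II (false negative): failing to conclude that a production batch is defective when it is — shipping a defective batch — faulty products reach customers. Which is costlier depends on domain priorities and is a judgement call rather than a statistical fact.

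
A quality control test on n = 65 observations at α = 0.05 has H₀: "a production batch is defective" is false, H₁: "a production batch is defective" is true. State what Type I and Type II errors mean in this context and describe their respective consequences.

Type I (false positive): concluding that a production batch is defective when it is not — scrapping a good batch — wasted material and cost for no reason. Type II (false negative): failing to conclude that a production batch is defective when it is — shipping a defective batch — faulty products reach customers. Which is costlier depends on domain priorities and is a judgement call rather than a statistical fact.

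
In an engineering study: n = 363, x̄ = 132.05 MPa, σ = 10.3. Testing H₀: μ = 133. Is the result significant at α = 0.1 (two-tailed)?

z = (132.05 - 133)/(10.3/√363) = -1.757. Since |z| > 1.645, significant at α = 0.1.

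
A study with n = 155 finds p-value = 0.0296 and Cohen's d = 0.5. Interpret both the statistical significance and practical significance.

Statistically significant (p = 0.0296 < 0.05). Cohen's d = 0.5 indicates a medium effect size. Both statistical and practical significance should be considered.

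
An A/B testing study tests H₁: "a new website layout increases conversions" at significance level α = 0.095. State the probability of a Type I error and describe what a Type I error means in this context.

P(Type I error) = α = 0.095. A Type I error is rejecting H₀ when H₀ is actually true (false positive) — here, concluding that a new website layout increases conversions when in fact this is not the case. Consequence: rolling out a layout that doesn't actually help — wasted engineering effort.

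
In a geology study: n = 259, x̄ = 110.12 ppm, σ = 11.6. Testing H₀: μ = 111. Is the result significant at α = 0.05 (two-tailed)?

z = (110.12 - 111)/(11.6/√259) = -1.221. Since |z| ≤ 1.96, not significant at α = 0.05.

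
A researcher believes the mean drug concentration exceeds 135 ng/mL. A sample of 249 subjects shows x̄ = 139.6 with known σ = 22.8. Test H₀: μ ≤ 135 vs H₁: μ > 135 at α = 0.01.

z = 3.184. Critical value: 2.33. Reject H₀.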